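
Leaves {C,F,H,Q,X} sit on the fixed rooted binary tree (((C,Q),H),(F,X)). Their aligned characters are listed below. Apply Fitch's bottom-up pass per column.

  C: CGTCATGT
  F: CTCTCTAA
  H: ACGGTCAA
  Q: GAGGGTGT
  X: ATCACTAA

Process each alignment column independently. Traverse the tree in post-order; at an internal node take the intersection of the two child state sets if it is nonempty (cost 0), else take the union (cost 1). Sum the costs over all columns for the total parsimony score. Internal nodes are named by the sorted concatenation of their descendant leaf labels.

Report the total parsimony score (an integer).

17

site 0, node CQ: C={C} ∪ Q={G} → {C,G} (+1)
site 0, node CHQ: CQ={C,G} ∪ H={A} → {A,C,G} (+1)
site 0, node FX: F={C} ∪ X={A} → {A,C} (+1)
site 0, node CFHQX: CHQ={A,C,G} ∩ FX={A,C} → {A,C} (+0)
site 1, node CQ: C={G} ∪ Q={A} → {A,G} (+1)
site 1, node CHQ: CQ={A,G} ∪ H={C} → {A,C,G} (+1)
site 1, node FX: F={T} ∩ X={T} → {T} (+0)
site 1, node CFHQX: CHQ={A,C,G} ∪ FX={T} → {A,C,G,T} (+1)
site 2, node CQ: C={T} ∪ Q={G} → {G,T} (+1)
site 2, node CHQ: CQ={G,T} ∩ H={G} → {G} (+0)
site 2, node FX: F={C} ∩ X={C} → {C} (+0)
site 2, node CFHQX: CHQ={G} ∪ FX={C} → {C,G} (+1)
site 3, node CQ: C={C} ∪ Q={G} → {C,G} (+1)
site 3, node CHQ: CQ={C,G} ∩ H={G} → {G} (+0)
site 3, node FX: F={T} ∪ X={A} → {A,T} (+1)
site 3, node CFHQX: CHQ={G} ∪ FX={A,T} → {A,G,T} (+1)
site 4, node CQ: C={A} ∪ Q={G} → {A,G} (+1)
site 4, node CHQ: CQ={A,G} ∪ H={T} → {A,G,T} (+1)
site 4, node FX: F={C} ∩ X={C} → {C} (+0)
site 4, node CFHQX: CHQ={A,G,T} ∪ FX={C} → {A,C,G,T} (+1)
site 5, node CQ: C={T} ∩ Q={T} → {T} (+0)
site 5, node CHQ: CQ={T} ∪ H={C} → {C,T} (+1)
site 5, node FX: F={T} ∩ X={T} → {T} (+0)
site 5, node CFHQX: CHQ={C,T} ∩ FX={T} → {T} (+0)
site 6, node CQ: C={G} ∩ Q={G} → {G} (+0)
site 6, node CHQ: CQ={G} ∪ H={A} → {A,G} (+1)
site 6, node FX: F={A} ∩ X={A} → {A} (+0)
site 6, node CFHQX: CHQ={A,G} ∩ FX={A} → {A} (+0)
site 7, node CQ: C={T} ∩ Q={T} → {T} (+0)
site 7, node CHQ: CQ={T} ∪ H={A} → {A,T} (+1)
site 7, node FX: F={A} ∩ X={A} → {A} (+0)
site 7, node CFHQX: CHQ={A,T} ∩ FX={A} → {A} (+0)
per-site changes: [3, 3, 2, 3, 3, 1, 1, 1]; total = 17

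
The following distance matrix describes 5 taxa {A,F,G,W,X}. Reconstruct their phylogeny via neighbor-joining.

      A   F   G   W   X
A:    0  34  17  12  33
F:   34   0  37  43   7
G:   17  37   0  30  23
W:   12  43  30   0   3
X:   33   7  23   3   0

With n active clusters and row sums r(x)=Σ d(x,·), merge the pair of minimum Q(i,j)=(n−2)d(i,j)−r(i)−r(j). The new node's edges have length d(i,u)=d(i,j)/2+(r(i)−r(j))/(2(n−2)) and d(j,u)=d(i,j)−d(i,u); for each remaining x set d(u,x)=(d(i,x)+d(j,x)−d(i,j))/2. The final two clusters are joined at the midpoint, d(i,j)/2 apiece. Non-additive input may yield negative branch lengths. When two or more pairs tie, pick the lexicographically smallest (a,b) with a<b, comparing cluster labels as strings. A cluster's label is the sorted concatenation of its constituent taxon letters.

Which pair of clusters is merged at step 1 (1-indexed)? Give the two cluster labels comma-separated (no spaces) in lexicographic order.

step 1: merge (F,X) at d=7, Q=-166; branch lengths F→38/3, X→-17/3; new cluster FX
  updated: d(A,FX)=30, d(FX,G)=53/2, d(FX,W)=39/2
step 2: merge (A,G) at d=17, Q=-197/2; branch lengths A→39/8, G→97/8; new cluster AG
  updated: d(AG,FX)=79/4, d(AG,W)=25/2
step 3: merge (AG,FX) at d=79/4, Q=-207/4; branch lengths AG→51/8, FX→107/8; new cluster AFGX
  updated: d(AFGX,W)=49/8
step 4: merge (AFGX,W) at d=49/8; branch lengths AFGX→49/16, W→49/16; new cluster AFGWX
final tree: (((A:39/8,G:97/8):51/8,(F:38/3,X:-17/3):107/8):49/16,W:49/16)
total length: 399/8

F,X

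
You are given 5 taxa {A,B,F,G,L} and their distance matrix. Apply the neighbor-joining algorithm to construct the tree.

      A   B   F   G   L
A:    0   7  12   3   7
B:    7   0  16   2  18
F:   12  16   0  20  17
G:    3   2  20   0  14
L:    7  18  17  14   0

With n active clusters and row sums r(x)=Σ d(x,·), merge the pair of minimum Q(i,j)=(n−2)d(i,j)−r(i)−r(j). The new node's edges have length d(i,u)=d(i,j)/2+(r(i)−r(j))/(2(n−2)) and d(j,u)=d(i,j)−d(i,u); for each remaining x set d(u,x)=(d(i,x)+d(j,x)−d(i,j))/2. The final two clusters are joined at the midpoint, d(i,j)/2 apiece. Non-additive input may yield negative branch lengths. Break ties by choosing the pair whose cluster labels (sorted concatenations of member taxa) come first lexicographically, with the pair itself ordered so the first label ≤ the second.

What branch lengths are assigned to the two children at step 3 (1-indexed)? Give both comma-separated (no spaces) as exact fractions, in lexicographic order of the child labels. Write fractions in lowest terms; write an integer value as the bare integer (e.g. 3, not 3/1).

9/4,41/4

iteration 1: select B,G (d=2, Q=-76); attach at lengths (5/3, 1/3); label the merged cluster BG
  updated: d(A,BG)=4, d(BG,F)=17, d(BG,L)=15
iteration 2: select A,BG (d=4, Q=-51); attach at lengths (-5/4, 21/4); label the merged cluster ABG
  updated: d(ABG,F)=25/2, d(ABG,L)=9
iteration 3: select ABG,F (d=25/2, Q=-77/2); attach at lengths (9/4, 41/4); label the merged cluster ABFG
  updated: d(ABFG,L)=27/4
iteration 4: select ABFG,L (d=27/4); attach at lengths (27/8, 27/8); label the merged cluster ABFGL
final tree: (((A:-5/4,(B:5/3,G:1/3):21/4):9/4,F:41/4):27/8,L:27/8)
total length: 101/4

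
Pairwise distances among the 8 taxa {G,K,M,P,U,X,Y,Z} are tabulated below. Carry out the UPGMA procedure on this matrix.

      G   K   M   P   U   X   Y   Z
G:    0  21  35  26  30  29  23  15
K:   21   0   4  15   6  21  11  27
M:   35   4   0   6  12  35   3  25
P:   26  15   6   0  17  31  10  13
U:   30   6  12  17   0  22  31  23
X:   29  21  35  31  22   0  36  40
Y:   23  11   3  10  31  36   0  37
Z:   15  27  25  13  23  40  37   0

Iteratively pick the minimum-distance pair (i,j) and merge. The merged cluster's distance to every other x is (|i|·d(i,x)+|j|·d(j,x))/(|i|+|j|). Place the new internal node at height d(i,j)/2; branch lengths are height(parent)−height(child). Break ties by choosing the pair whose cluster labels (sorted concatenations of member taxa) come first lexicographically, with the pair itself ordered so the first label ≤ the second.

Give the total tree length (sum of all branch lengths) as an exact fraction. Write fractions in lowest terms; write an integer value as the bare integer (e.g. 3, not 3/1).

iteration 1: select M,Y (d=3); attach at lengths (3/2, 3/2); label the merged cluster MY
  updated: d(G,MY)=29, d(K,MY)=15/2, d(MY,P)=8, d(MY,U)=43/2, d(MY,X)=71/2, d(MY,Z)=31
iteration 2: select K,U (d=6); attach at lengths (3, 3); label the merged cluster KU
  updated: d(G,KU)=51/2, d(KU,MY)=29/2, d(KU,P)=16, d(KU,X)=43/2, d(KU,Z)=25
iteration 3: select MY,P (d=8); attach at lengths (5/2, 4); label the merged cluster MPY
  updated: d(G,MPY)=28, d(KU,MPY)=15, d(MPY,X)=34, d(MPY,Z)=25
iteration 4: select G,Z (d=15); attach at lengths (15/2, 15/2); label the merged cluster GZ
  updated: d(GZ,KU)=101/4, d(GZ,MPY)=53/2, d(GZ,X)=69/2
iteration 5: select KU,MPY (d=15); attach at lengths (9/2, 7/2); label the merged cluster KMPUY
  updated: d(GZ,KMPUY)=26, d(KMPUY,X)=29
iteration 6: select GZ,KMPUY (d=26); attach at lengths (11/2, 11/2); label the merged cluster GKMPUYZ
  updated: d(GKMPUYZ,X)=214/7
iteration 7: select GKMPUYZ,X (d=214/7); attach at lengths (16/7, 107/7); label the merged cluster GKMPUXYZ
final tree: (((G:15/2,Z:15/2):11/2,((K:3,U:3):9/2,((M:3/2,Y:3/2):5/2,P:4):7/2):11/2):16/7,X:107/7)
total length: 939/14

939/14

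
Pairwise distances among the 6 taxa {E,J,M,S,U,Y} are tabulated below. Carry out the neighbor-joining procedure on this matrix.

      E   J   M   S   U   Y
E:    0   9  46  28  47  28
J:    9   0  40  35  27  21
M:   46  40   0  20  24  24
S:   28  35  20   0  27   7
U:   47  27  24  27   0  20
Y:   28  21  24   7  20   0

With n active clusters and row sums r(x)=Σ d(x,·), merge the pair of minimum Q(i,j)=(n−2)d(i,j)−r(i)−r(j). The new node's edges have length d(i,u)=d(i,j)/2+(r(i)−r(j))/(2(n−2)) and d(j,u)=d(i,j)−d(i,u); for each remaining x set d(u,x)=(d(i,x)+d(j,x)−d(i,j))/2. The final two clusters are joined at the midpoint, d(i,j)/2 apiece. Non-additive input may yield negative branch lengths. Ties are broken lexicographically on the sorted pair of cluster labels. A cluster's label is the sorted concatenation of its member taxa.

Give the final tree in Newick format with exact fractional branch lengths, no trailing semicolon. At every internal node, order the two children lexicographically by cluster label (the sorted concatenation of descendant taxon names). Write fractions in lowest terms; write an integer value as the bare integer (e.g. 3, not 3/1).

((((E:31/4,J:5/4):145/8,(M:25/2,U:23/2):43/8):15/8,S:45/8):11/16,Y:11/16)

iteration 1: select E,J (d=9, Q=-254); attach at lengths (31/4, 5/4); label the merged cluster EJ
  updated: d(EJ,M)=77/2, d(EJ,S)=27, d(EJ,U)=65/2, d(EJ,Y)=20
iteration 2: select M,U (d=24, Q=-138); attach at lengths (25/2, 23/2); label the merged cluster MU
  updated: d(EJ,MU)=47/2, d(MU,S)=23/2, d(MU,Y)=10
iteration 3: select EJ,MU (d=47/2, Q=-137/2); attach at lengths (145/8, 43/8); label the merged cluster EJMU
  updated: d(EJMU,S)=15/2, d(EJMU,Y)=13/4
iteration 4: select EJMU,S (d=15/2, Q=-71/4); attach at lengths (15/8, 45/8); label the merged cluster EJMSU
  updated: d(EJMSU,Y)=11/8
iteration 5: select EJMSU,Y (d=11/8); attach at lengths (11/16, 11/16); label the merged cluster EJMSUY
final tree: ((((E:31/4,J:5/4):145/8,(M:25/2,U:23/2):43/8):15/8,S:45/8):11/16,Y:11/16)
total length: 523/8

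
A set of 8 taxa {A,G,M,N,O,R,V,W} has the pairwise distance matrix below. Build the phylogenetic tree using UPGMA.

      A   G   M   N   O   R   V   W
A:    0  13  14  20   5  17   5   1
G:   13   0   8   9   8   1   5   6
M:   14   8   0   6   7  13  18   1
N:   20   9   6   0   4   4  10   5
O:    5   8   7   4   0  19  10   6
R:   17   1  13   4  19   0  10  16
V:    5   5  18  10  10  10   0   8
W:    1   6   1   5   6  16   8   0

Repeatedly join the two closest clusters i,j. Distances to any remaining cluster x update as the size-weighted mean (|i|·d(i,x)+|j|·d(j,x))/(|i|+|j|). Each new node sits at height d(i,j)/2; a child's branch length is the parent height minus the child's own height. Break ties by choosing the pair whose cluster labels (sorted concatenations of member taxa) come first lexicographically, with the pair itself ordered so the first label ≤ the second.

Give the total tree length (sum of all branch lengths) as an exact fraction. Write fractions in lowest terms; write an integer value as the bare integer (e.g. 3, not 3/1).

226/9

1. join A+W (d=1) ⇒ AW; edges |A|=1/2, |W|=1/2
  updated: d(AW,G)=19/2, d(AW,M)=15/2, d(AW,N)=25/2, d(AW,O)=11/2, d(AW,R)=33/2, d(AW,V)=13/2
2. join G+R (d=1) ⇒ GR; edges |G|=1/2, |R|=1/2
  updated: d(AW,GR)=13, d(GR,M)=21/2, d(GR,N)=13/2, d(GR,O)=27/2, d(GR,V)=15/2
3. join N+O (d=4) ⇒ NO; edges |N|=2, |O|=2
  updated: d(AW,NO)=9, d(GR,NO)=10, d(M,NO)=13/2, d(NO,V)=10
4. join AW+V (d=13/2) ⇒ AVW; edges |AW|=11/4, |V|=13/4
  updated: d(AVW,GR)=67/6, d(AVW,M)=11, d(AVW,NO)=28/3
5. join M+NO (d=13/2) ⇒ MNO; edges |M|=13/4, |NO|=5/4
  updated: d(AVW,MNO)=89/9, d(GR,MNO)=61/6
6. join AVW+MNO (d=89/9) ⇒ AMNOVW; edges |AVW|=61/36, |MNO|=61/36
  updated: d(AMNOVW,GR)=32/3
7. join AMNOVW+GR (d=32/3) ⇒ AGMNORVW; edges |AMNOVW|=7/18, |GR|=29/6
final tree: ((((A:1/2,W:1/2):11/4,V:13/4):61/36,(M:13/4,(N:2,O:2):5/4):61/36):7/18,(G:1/2,R:1/2):29/6)
total length: 226/9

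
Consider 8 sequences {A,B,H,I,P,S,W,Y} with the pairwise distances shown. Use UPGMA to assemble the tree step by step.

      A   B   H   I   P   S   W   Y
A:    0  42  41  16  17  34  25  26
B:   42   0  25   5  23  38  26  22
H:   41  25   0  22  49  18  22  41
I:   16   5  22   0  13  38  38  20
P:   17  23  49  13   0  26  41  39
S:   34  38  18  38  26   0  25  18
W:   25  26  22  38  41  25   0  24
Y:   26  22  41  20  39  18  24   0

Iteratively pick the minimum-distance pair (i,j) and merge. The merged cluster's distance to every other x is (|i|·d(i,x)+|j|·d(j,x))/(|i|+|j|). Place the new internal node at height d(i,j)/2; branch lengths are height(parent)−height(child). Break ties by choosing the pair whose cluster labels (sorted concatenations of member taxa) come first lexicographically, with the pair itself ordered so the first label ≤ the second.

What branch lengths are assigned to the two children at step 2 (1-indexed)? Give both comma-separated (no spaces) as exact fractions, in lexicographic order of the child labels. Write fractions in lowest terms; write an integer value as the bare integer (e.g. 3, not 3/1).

17/2,17/2

iteration 1: select B,I (d=5); attach at lengths (5/2, 5/2); label the merged cluster BI
  updated: d(A,BI)=29, d(BI,H)=47/2, d(BI,P)=18, d(BI,S)=38, d(BI,W)=32, d(BI,Y)=21
iteration 2: select A,P (d=17); attach at lengths (17/2, 17/2); label the merged cluster AP
  updated: d(AP,BI)=47/2, d(AP,H)=45, d(AP,S)=30, d(AP,W)=33, d(AP,Y)=65/2
iteration 3: select H,S (d=18); attach at lengths (9, 9); label the merged cluster HS
  updated: d(AP,HS)=75/2, d(BI,HS)=123/4, d(HS,W)=47/2, d(HS,Y)=59/2
iteration 4: select BI,Y (d=21); attach at lengths (8, 21/2); label the merged cluster BIY
  updated: d(AP,BIY)=53/2, d(BIY,HS)=91/3, d(BIY,W)=88/3
iteration 5: select HS,W (d=47/2); attach at lengths (11/4, 47/4); label the merged cluster HSW
  updated: d(AP,HSW)=36, d(BIY,HSW)=30
iteration 6: select AP,BIY (d=53/2); attach at lengths (19/4, 11/4); label the merged cluster ABIPY
  updated: d(ABIPY,HSW)=162/5
iteration 7: select ABIPY,HSW (d=162/5); attach at lengths (59/20, 89/20); label the merged cluster ABHIPSWY
final tree: (((A:17/2,P:17/2):19/4,((B:5/2,I:5/2):8,Y:21/2):11/4):59/20,((H:9,S:9):11/4,W:47/4):89/20)
total length: 879/10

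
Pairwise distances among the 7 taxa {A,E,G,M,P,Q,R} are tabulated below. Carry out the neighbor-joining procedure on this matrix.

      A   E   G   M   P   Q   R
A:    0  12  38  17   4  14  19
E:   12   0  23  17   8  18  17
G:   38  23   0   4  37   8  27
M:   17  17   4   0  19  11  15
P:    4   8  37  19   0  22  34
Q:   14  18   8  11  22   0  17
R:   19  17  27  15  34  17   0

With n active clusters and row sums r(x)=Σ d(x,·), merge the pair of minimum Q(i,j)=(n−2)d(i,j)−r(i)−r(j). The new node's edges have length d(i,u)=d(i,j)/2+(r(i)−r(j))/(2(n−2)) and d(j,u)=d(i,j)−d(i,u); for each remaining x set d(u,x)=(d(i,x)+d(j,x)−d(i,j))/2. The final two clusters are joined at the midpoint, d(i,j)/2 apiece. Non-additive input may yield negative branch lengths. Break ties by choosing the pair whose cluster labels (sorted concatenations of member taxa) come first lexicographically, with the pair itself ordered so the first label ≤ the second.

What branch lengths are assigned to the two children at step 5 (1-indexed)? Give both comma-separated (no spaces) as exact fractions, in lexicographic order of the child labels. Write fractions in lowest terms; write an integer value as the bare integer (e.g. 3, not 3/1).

step 1: merge (A,P) at d=4, Q=-208; branch lengths A→0, P→4; new cluster AP
  updated: d(AP,E)=8, d(AP,G)=71/2, d(AP,M)=16, d(AP,Q)=16, d(AP,R)=49/2
step 2: merge (AP,E) at d=8, Q=-151; branch lengths AP→49/8, E→15/8; new cluster AEP
  updated: d(AEP,G)=101/4, d(AEP,M)=25/2, d(AEP,Q)=13, d(AEP,R)=67/4
step 3: merge (G,M) at d=4, Q=-379/4; branch lengths G→45/8, M→-13/8; new cluster GM
  updated: d(AEP,GM)=135/8, d(GM,Q)=15/2, d(GM,R)=19
step 4: merge (AEP,R) at d=67/4, Q=-527/8; branch lengths AEP→219/32, R→317/32; new cluster AEPR
  updated: d(AEPR,GM)=153/16, d(AEPR,Q)=53/8
step 5: merge (AEPR,GM) at d=153/16, Q=-379/16; branch lengths AEPR→139/32, GM→167/32; new cluster AEGMPR
  updated: d(AEGMPR,Q)=73/32
step 6: merge (AEGMPR,Q) at d=73/32; branch lengths AEGMPR→73/64, Q→73/64; new cluster AEGMPQR
final tree: (((((A:0,P:4):49/8,E:15/8):219/32,R:317/32):139/32,(G:45/8,M:-13/8):167/32):73/64,Q:73/64)
total length: 1427/32

139/32,167/32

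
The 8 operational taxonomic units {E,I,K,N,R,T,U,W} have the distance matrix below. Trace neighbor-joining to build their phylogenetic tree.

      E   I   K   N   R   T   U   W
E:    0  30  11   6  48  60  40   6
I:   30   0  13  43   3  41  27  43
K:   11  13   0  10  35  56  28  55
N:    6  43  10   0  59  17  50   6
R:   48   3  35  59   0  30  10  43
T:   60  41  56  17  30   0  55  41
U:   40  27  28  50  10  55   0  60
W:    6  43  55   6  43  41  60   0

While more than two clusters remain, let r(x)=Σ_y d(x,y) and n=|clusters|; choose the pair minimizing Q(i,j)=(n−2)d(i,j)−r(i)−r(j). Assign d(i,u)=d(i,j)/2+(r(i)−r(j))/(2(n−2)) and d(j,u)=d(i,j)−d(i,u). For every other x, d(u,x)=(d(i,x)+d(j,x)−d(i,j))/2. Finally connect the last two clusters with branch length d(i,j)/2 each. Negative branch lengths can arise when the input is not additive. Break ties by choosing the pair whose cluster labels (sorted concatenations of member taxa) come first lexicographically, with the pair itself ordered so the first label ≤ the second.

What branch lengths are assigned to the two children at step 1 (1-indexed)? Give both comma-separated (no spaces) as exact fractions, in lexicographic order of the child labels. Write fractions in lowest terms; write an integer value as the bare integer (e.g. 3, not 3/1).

3/2,17/2

1. join R+U (d=10, Q=-438) ⇒ RU; edges |R|=3/2, |U|=17/2
  updated: d(E,RU)=39, d(I,RU)=10, d(K,RU)=53/2, d(N,RU)=99/2, d(RU,T)=75/2, d(RU,W)=93/2
2. join I+RU (d=10, Q=-339) ⇒ IRU; edges |I|=21/10, |RU|=79/10
  updated: d(E,IRU)=59/2, d(IRU,K)=59/4, d(IRU,N)=165/4, d(IRU,T)=137/4, d(IRU,W)=159/4
3. join IRU+K (d=59/4, Q=-989/4) ⇒ IKRU; edges |IRU|=287/32, |K|=185/32
  updated: d(E,IKRU)=103/8, d(IKRU,N)=73/4, d(IKRU,T)=151/4, d(IKRU,W)=40
4. join E+W (d=6, Q=-1279/8) ⇒ EW; edges |E|=79/48, |W|=209/48
  updated: d(EW,IKRU)=375/16, d(EW,N)=3, d(EW,T)=95/2
5. join EW+IKRU (d=375/16, Q=-213/2) ⇒ EIKRUW; edges |EW|=331/32, |IKRU|=419/32
  updated: d(EIKRUW,N)=-35/32, d(EIKRUW,T)=989/32
6. join EIKRUW+N (d=-35/32, Q=-749/16) ⇒ EIKNRUW; edges |EIKRUW|=205/32, |N|=-15/2
  updated: d(EIKNRUW,T)=49/2
7. join EIKNRUW+T (d=49/2) ⇒ EIKNRTUW; edges |EIKNRUW|=49/4, |T|=49/4
final tree: ((((E:79/48,W:209/48):331/32,((I:21/10,(R:3/2,U:17/2):79/10):287/32,K:185/32):419/32):205/32,N:-15/2):49/4,T:49/4)
total length: 2803/32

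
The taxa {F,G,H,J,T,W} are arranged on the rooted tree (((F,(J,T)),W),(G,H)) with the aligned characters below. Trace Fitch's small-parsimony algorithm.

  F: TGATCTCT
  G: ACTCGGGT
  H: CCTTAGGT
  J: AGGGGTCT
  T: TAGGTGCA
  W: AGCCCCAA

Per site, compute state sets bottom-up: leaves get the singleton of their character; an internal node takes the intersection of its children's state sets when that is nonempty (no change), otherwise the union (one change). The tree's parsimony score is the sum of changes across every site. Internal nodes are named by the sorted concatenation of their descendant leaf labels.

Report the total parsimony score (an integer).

JT@0: {A} ∪ {T} = {A,T} (union, +1)
FJT@0: {T} ∩ {A,T} = {T} (intersection, +0)
FJTW@0: {T} ∪ {A} = {A,T} (union, +1)
GH@0: {A} ∪ {C} = {A,C} (union, +1)
FGHJTW@0: {A,T} ∩ {A,C} = {A} (intersection, +0)
JT@1: {G} ∪ {A} = {A,G} (union, +1)
FJT@1: {G} ∩ {A,G} = {G} (intersection, +0)
FJTW@1: {G} ∩ {G} = {G} (intersection, +0)
GH@1: {C} ∩ {C} = {C} (intersection, +0)
FGHJTW@1: {G} ∪ {C} = {C,G} (union, +1)
JT@2: {G} ∩ {G} = {G} (intersection, +0)
FJT@2: {A} ∪ {G} = {A,G} (union, +1)
FJTW@2: {A,G} ∪ {C} = {A,C,G} (union, +1)
GH@2: {T} ∩ {T} = {T} (intersection, +0)
FGHJTW@2: {A,C,G} ∪ {T} = {A,C,G,T} (union, +1)
JT@3: {G} ∩ {G} = {G} (intersection, +0)
FJT@3: {T} ∪ {G} = {G,T} (union, +1)
FJTW@3: {G,T} ∪ {C} = {C,G,T} (union, +1)
GH@3: {C} ∪ {T} = {C,T} (union, +1)
FGHJTW@3: {C,G,T} ∩ {C,T} = {C,T} (intersection, +0)
JT@4: {G} ∪ {T} = {G,T} (union, +1)
FJT@4: {C} ∪ {G,T} = {C,G,T} (union, +1)
FJTW@4: {C,G,T} ∩ {C} = {C} (intersection, +0)
GH@4: {G} ∪ {A} = {A,G} (union, +1)
FGHJTW@4: {C} ∪ {A,G} = {A,C,G} (union, +1)
JT@5: {T} ∪ {G} = {G,T} (union, +1)
FJT@5: {T} ∩ {G,T} = {T} (intersection, +0)
FJTW@5: {T} ∪ {C} = {C,T} (union, +1)
GH@5: {G} ∩ {G} = {G} (intersection, +0)
FGHJTW@5: {C,T} ∪ {G} = {C,G,T} (union, +1)
JT@6: {C} ∩ {C} = {C} (intersection, +0)
FJT@6: {C} ∩ {C} = {C} (intersection, +0)
FJTW@6: {C} ∪ {A} = {A,C} (union, +1)
GH@6: {G} ∩ {G} = {G} (intersection, +0)
FGHJTW@6: {A,C} ∪ {G} = {A,C,G} (union, +1)
JT@7: {T} ∪ {A} = {A,T} (union, +1)
FJT@7: {T} ∩ {A,T} = {T} (intersection, +0)
FJTW@7: {T} ∪ {A} = {A,T} (union, +1)
GH@7: {T} ∩ {T} = {T} (intersection, +0)
FGHJTW@7: {A,T} ∩ {T} = {T} (intersection, +0)
per-site changes: [3, 2, 3, 3, 4, 3, 2, 2]; total = 22

22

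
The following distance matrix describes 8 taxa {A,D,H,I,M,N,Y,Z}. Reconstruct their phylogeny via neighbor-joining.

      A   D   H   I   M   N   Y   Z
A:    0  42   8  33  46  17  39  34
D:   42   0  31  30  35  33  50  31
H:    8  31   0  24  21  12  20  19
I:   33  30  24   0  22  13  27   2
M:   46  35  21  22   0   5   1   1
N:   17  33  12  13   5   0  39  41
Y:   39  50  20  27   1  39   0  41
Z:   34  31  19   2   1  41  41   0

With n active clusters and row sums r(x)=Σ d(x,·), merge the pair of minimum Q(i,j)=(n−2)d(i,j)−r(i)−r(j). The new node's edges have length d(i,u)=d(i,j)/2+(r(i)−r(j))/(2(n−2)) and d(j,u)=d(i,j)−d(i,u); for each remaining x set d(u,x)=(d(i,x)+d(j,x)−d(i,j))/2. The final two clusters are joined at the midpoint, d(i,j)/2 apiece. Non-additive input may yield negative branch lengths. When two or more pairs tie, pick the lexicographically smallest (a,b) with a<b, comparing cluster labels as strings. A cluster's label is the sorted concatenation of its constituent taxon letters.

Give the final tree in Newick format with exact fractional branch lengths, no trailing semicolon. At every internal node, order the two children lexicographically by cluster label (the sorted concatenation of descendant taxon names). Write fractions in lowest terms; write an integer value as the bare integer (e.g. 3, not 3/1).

(((((A:41/4,H:-9/4):11/2,N:5):85/16,(M:-20/3,Y:23/3):219/16):51/16,D:353/16):119/32,(I:-23/20,Z:63/20):119/32)

iteration 1: select M,Y (d=1, Q=-342); attach at lengths (-20/3, 23/3); label the merged cluster MY
  updated: d(A,MY)=42, d(D,MY)=42, d(H,MY)=20, d(I,MY)=24, d(MY,N)=43/2, d(MY,Z)=41/2
iteration 2: select I,Z (d=2, Q=-527/2); attach at lengths (-23/20, 63/20); label the merged cluster IZ
  updated: d(A,IZ)=65/2, d(D,IZ)=59/2, d(H,IZ)=41/2, d(IZ,MY)=85/4, d(IZ,N)=26
iteration 3: select A,H (d=8, Q=-201); attach at lengths (41/4, -9/4); label the merged cluster AH
  updated: d(AH,D)=65/2, d(AH,IZ)=45/2, d(AH,MY)=27, d(AH,N)=21/2
iteration 4: select AH,N (d=21/2, Q=-152); attach at lengths (11/2, 5); label the merged cluster AHN
  updated: d(AHN,D)=55/2, d(AHN,IZ)=19, d(AHN,MY)=19
iteration 5: select AHN,MY (d=19, Q=-439/4); attach at lengths (85/16, 219/16); label the merged cluster AHMNY
  updated: d(AHMNY,D)=101/4, d(AHMNY,IZ)=85/8
iteration 6: select AHMNY,D (d=101/4, Q=-523/8); attach at lengths (51/16, 353/16); label the merged cluster ADHMNY
  updated: d(ADHMNY,IZ)=119/16
iteration 7: select ADHMNY,IZ (d=119/16); attach at lengths (119/32, 119/32); label the merged cluster ADHIMNYZ
final tree: (((((A:41/4,H:-9/4):11/2,N:5):85/16,(M:-20/3,Y:23/3):219/16):51/16,D:353/16):119/32,(I:-23/20,Z:63/20):119/32)
total length: 1171/16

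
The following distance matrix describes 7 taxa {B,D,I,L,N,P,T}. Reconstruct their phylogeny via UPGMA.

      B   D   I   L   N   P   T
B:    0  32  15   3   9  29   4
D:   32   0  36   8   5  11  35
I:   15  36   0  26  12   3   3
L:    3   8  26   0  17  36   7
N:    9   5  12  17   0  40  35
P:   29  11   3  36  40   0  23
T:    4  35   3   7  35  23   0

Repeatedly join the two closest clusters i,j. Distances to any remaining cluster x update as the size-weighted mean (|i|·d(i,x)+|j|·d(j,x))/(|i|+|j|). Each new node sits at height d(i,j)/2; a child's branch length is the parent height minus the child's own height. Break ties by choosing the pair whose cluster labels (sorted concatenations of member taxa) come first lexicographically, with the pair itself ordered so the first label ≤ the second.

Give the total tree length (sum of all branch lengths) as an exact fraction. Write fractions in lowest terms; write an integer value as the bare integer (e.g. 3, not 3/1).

iteration 1: select B,L (d=3); attach at lengths (3/2, 3/2); label the merged cluster BL
  updated: d(BL,D)=20, d(BL,I)=41/2, d(BL,N)=13, d(BL,P)=65/2, d(BL,T)=11/2
iteration 2: select I,P (d=3); attach at lengths (3/2, 3/2); label the merged cluster IP
  updated: d(BL,IP)=53/2, d(D,IP)=47/2, d(IP,N)=26, d(IP,T)=13
iteration 3: select D,N (d=5); attach at lengths (5/2, 5/2); label the merged cluster DN
  updated: d(BL,DN)=33/2, d(DN,IP)=99/4, d(DN,T)=35
iteration 4: select BL,T (d=11/2); attach at lengths (5/4, 11/4); label the merged cluster BLT
  updated: d(BLT,DN)=68/3, d(BLT,IP)=22
iteration 5: select BLT,IP (d=22); attach at lengths (33/4, 19/2); label the merged cluster BILPT
  updated: d(BILPT,DN)=47/2
iteration 6: select BILPT,DN (d=47/2); attach at lengths (3/4, 37/4); label the merged cluster BDILNPT
final tree: ((((B:3/2,L:3/2):5/4,T:11/4):33/4,(I:3/2,P:3/2):19/2):3/4,(D:5/2,N:5/2):37/4)
total length: 171/4

171/4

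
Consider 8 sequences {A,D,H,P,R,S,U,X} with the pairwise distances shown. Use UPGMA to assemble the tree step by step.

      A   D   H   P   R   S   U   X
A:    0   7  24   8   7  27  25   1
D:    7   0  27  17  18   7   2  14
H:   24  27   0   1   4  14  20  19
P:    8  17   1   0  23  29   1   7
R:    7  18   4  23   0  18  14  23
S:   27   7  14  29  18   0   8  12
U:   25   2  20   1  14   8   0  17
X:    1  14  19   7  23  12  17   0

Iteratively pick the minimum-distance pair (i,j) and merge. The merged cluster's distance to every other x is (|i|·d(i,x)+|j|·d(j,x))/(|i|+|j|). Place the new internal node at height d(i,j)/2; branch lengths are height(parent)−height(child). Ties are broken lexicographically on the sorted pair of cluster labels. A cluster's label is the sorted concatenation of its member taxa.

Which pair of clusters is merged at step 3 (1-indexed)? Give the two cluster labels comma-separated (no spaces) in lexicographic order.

D,U

iteration 1: select A,X (d=1); attach at lengths (1/2, 1/2); label the merged cluster AX
  updated: d(AX,D)=21/2, d(AX,H)=43/2, d(AX,P)=15/2, d(AX,R)=15, d(AX,S)=39/2, d(AX,U)=21
iteration 2: select H,P (d=1); attach at lengths (1/2, 1/2); label the merged cluster HP
  updated: d(AX,HP)=29/2, d(D,HP)=22, d(HP,R)=27/2, d(HP,S)=43/2, d(HP,U)=21/2
iteration 3: select D,U (d=2); attach at lengths (1, 1); label the merged cluster DU
  updated: d(AX,DU)=63/4, d(DU,HP)=65/4, d(DU,R)=16, d(DU,S)=15/2
iteration 4: select DU,S (d=15/2); attach at lengths (11/4, 15/4); label the merged cluster DSU
  updated: d(AX,DSU)=17, d(DSU,HP)=18, d(DSU,R)=50/3
iteration 5: select HP,R (d=27/2); attach at lengths (25/4, 27/4); label the merged cluster HPR
  updated: d(AX,HPR)=44/3, d(DSU,HPR)=158/9
iteration 6: select AX,HPR (d=44/3); attach at lengths (41/6, 7/12); label the merged cluster AHPRX
  updated: d(AHPRX,DSU)=52/3
iteration 7: select AHPRX,DSU (d=52/3); attach at lengths (4/3, 59/12); label the merged cluster ADHPRSUX
final tree: (((A:1/2,X:1/2):41/6,((H:1/2,P:1/2):25/4,R:27/4):7/12):4/3,((D:1,U:1):11/4,S:15/4):59/12)
total length: 223/6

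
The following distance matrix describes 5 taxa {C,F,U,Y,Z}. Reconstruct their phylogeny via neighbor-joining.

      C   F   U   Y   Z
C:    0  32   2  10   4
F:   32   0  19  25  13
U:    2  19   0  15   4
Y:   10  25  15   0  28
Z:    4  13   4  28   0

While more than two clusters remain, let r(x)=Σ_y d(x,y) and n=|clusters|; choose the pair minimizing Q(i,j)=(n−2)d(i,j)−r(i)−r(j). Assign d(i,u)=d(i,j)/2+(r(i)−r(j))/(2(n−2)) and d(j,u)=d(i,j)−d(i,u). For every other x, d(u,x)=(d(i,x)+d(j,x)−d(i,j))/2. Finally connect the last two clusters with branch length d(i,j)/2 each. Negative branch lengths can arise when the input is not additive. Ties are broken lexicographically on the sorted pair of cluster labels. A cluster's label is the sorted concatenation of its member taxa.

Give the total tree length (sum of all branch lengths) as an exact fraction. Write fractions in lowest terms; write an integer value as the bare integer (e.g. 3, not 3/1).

261/8

1. join F+Z (d=13, Q=-99) ⇒ FZ; edges |F|=79/6, |Z|=-1/6
  updated: d(C,FZ)=23/2, d(FZ,U)=5, d(FZ,Y)=20
2. join C+Y (d=10, Q=-97/2) ⇒ CY; edges |C|=-3/8, |Y|=83/8
  updated: d(CY,FZ)=43/4, d(CY,U)=7/2
3. join CY+FZ (d=43/4, Q=-77/4) ⇒ CFYZ; edges |CY|=37/8, |FZ|=49/8
  updated: d(CFYZ,U)=-9/8
4. join CFYZ+U (d=-9/8) ⇒ CFUYZ; edges |CFYZ|=-9/16, |U|=-9/16
final tree: (((C:-3/8,Y:83/8):37/8,(F:79/6,Z:-1/6):49/8):-9/16,U:-9/16)
total length: 261/8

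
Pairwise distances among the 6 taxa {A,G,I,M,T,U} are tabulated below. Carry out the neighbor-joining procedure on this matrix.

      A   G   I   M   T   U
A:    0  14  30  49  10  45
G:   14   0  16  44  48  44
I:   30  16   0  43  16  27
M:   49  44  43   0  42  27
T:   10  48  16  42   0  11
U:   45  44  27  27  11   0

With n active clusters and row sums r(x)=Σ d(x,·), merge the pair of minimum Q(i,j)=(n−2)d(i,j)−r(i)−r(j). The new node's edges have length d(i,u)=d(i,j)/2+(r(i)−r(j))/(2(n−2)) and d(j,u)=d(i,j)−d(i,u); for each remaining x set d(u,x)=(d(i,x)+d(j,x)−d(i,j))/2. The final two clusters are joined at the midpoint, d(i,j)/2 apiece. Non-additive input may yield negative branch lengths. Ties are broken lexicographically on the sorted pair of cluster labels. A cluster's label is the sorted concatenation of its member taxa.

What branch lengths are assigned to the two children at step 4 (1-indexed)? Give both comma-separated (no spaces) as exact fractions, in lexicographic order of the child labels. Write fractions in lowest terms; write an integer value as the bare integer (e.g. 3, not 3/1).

iteration 1: select A,G (d=14, Q=-258); attach at lengths (19/4, 37/4); label the merged cluster AG
  updated: d(AG,I)=16, d(AG,M)=79/2, d(AG,T)=22, d(AG,U)=75/2
iteration 2: select M,U (d=27, Q=-173); attach at lengths (65/3, 16/3); label the merged cluster MU
  updated: d(AG,MU)=25, d(I,MU)=43/2, d(MU,T)=13
iteration 3: select AG,I (d=16, Q=-169/2); attach at lengths (83/8, 45/8); label the merged cluster AGI
  updated: d(AGI,MU)=61/4, d(AGI,T)=11
iteration 4: select AGI,MU (d=61/4, Q=-157/4); attach at lengths (53/8, 69/8); label the merged cluster AGIMU
  updated: d(AGIMU,T)=35/8
iteration 5: select AGIMU,T (d=35/8); attach at lengths (35/16, 35/16); label the merged cluster AGIMTU
final tree: ((((A:19/4,G:37/4):83/8,I:45/8):53/8,(M:65/3,U:16/3):69/8):35/16,T:35/16)
total length: 613/8

53/8,69/8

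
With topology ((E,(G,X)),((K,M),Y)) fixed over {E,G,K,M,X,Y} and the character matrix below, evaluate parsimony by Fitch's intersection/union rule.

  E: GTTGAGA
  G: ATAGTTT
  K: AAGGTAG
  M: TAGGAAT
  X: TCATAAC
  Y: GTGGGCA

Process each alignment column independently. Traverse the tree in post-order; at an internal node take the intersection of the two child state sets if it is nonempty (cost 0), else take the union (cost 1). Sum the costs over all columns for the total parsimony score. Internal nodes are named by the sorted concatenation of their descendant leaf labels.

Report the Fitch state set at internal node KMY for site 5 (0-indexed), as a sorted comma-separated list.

A,C

site 0, node GX: G={A} ∪ X={T} → {A,T} (+1)
site 0, node EGX: E={G} ∪ GX={A,T} → {A,G,T} (+1)
site 0, node KM: K={A} ∪ M={T} → {A,T} (+1)
site 0, node KMY: KM={A,T} ∪ Y={G} → {A,G,T} (+1)
site 0, node EGKMXY: EGX={A,G,T} ∩ KMY={A,G,T} → {A,G,T} (+0)
site 1, node GX: G={T} ∪ X={C} → {C,T} (+1)
site 1, node EGX: E={T} ∩ GX={C,T} → {T} (+0)
site 1, node KM: K={A} ∩ M={A} → {A} (+0)
site 1, node KMY: KM={A} ∪ Y={T} → {A,T} (+1)
site 1, node EGKMXY: EGX={T} ∩ KMY={A,T} → {T} (+0)
site 2, node GX: G={A} ∩ X={A} → {A} (+0)
site 2, node EGX: E={T} ∪ GX={A} → {A,T} (+1)
site 2, node KM: K={G} ∩ M={G} → {G} (+0)
site 2, node KMY: KM={G} ∩ Y={G} → {G} (+0)
site 2, node EGKMXY: EGX={A,T} ∪ KMY={G} → {A,G,T} (+1)
site 3, node GX: G={G} ∪ X={T} → {G,T} (+1)
site 3, node EGX: E={G} ∩ GX={G,T} → {G} (+0)
site 3, node KM: K={G} ∩ M={G} → {G} (+0)
site 3, node KMY: KM={G} ∩ Y={G} → {G} (+0)
site 3, node EGKMXY: EGX={G} ∩ KMY={G} → {G} (+0)
site 4, node GX: G={T} ∪ X={A} → {A,T} (+1)
site 4, node EGX: E={A} ∩ GX={A,T} → {A} (+0)
site 4, node KM: K={T} ∪ M={A} → {A,T} (+1)
site 4, node KMY: KM={A,T} ∪ Y={G} → {A,G,T} (+1)
site 4, node EGKMXY: EGX={A} ∩ KMY={A,G,T} → {A} (+0)
site 5, node GX: G={T} ∪ X={A} → {A,T} (+1)
site 5, node EGX: E={G} ∪ GX={A,T} → {A,G,T} (+1)
site 5, node KM: K={A} ∩ M={A} → {A} (+0)
site 5, node KMY: KM={A} ∪ Y={C} → {A,C} (+1)
site 5, node EGKMXY: EGX={A,G,T} ∩ KMY={A,C} → {A} (+0)
site 6, node GX: G={T} ∪ X={C} → {C,T} (+1)
site 6, node EGX: E={A} ∪ GX={C,T} → {A,C,T} (+1)
site 6, node KM: K={G} ∪ M={T} → {G,T} (+1)
site 6, node KMY: KM={G,T} ∪ Y={A} → {A,G,T} (+1)
site 6, node EGKMXY: EGX={A,C,T} ∩ KMY={A,G,T} → {A,T} (+0)
per-site changes: [4, 2, 2, 1, 3, 3, 4]; total = 19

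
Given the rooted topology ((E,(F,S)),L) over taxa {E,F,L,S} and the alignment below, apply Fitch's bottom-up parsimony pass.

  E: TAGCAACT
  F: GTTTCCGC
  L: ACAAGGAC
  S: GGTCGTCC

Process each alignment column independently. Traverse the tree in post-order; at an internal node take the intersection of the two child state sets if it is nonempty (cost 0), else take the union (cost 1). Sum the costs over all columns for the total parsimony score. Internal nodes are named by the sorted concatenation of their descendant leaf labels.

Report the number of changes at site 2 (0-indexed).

2

site 0, node FS: F={G} ∩ S={G} → {G} (+0)
site 0, node EFS: E={T} ∪ FS={G} → {G,T} (+1)
site 0, node EFLS: EFS={G,T} ∪ L={A} → {A,G,T} (+1)
site 1, node FS: F={T} ∪ S={G} → {G,T} (+1)
site 1, node EFS: E={A} ∪ FS={G,T} → {A,G,T} (+1)
site 1, node EFLS: EFS={A,G,T} ∪ L={C} → {A,C,G,T} (+1)
site 2, node FS: F={T} ∩ S={T} → {T} (+0)
site 2, node EFS: E={G} ∪ FS={T} → {G,T} (+1)
site 2, node EFLS: EFS={G,T} ∪ L={A} → {A,G,T} (+1)
site 3, node FS: F={T} ∪ S={C} → {C,T} (+1)
site 3, node EFS: E={C} ∩ FS={C,T} → {C} (+0)
site 3, node EFLS: EFS={C} ∪ L={A} → {A,C} (+1)
site 4, node FS: F={C} ∪ S={G} → {C,G} (+1)
site 4, node EFS: E={A} ∪ FS={C,G} → {A,C,G} (+1)
site 4, node EFLS: EFS={A,C,G} ∩ L={G} → {G} (+0)
site 5, node FS: F={C} ∪ S={T} → {C,T} (+1)
site 5, node EFS: E={A} ∪ FS={C,T} → {A,C,T} (+1)
site 5, node EFLS: EFS={A,C,T} ∪ L={G} → {A,C,G,T} (+1)
site 6, node FS: F={G} ∪ S={C} → {C,G} (+1)
site 6, node EFS: E={C} ∩ FS={C,G} → {C} (+0)
site 6, node EFLS: EFS={C} ∪ L={A} → {A,C} (+1)
site 7, node FS: F={C} ∩ S={C} → {C} (+0)
site 7, node EFS: E={T} ∪ FS={C} → {C,T} (+1)
site 7, node EFLS: EFS={C,T} ∩ L={C} → {C} (+0)
per-site changes: [2, 3, 2, 2, 2, 3, 2, 1]; total = 17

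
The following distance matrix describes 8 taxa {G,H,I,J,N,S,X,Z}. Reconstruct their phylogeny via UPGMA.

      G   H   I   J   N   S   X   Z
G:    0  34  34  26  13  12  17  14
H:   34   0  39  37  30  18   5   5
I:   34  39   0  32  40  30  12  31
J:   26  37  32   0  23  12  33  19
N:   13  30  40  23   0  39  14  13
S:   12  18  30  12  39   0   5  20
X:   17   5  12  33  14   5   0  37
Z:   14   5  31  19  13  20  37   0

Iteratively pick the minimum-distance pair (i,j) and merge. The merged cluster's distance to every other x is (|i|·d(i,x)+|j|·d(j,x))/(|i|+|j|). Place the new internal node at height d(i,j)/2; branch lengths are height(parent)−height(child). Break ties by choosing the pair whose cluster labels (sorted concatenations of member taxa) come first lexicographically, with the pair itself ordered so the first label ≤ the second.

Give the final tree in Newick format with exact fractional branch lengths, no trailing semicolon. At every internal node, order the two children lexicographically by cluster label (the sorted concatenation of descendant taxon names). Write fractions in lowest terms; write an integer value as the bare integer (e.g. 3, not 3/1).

step 1: merge (H,X) at d=5; branch lengths H→5/2, X→5/2; new cluster HX
  updated: d(G,HX)=51/2, d(HX,I)=51/2, d(HX,J)=35, d(HX,N)=22, d(HX,S)=23/2, d(HX,Z)=21
step 2: merge (HX,S) at d=23/2; branch lengths HX→13/4, S→23/4; new cluster HSX
  updated: d(G,HSX)=21, d(HSX,I)=27, d(HSX,J)=82/3, d(HSX,N)=83/3, d(HSX,Z)=62/3
step 3: merge (G,N) at d=13; branch lengths G→13/2, N→13/2; new cluster GN
  updated: d(GN,HSX)=73/3, d(GN,I)=37, d(GN,J)=49/2, d(GN,Z)=27/2
step 4: merge (GN,Z) at d=27/2; branch lengths GN→1/4, Z→27/4; new cluster GNZ
  updated: d(GNZ,HSX)=208/9, d(GNZ,I)=35, d(GNZ,J)=68/3
step 5: merge (GNZ,J) at d=68/3; branch lengths GNZ→55/12, J→34/3; new cluster GJNZ
  updated: d(GJNZ,HSX)=145/6, d(GJNZ,I)=137/4
step 6: merge (GJNZ,HSX) at d=145/6; branch lengths GJNZ→3/4, HSX→19/3; new cluster GHJNSXZ
  updated: d(GHJNSXZ,I)=218/7
step 7: merge (GHJNSXZ,I) at d=218/7; branch lengths GHJNSXZ→293/84, I→109/7; new cluster GHIJNSXZ
final tree: (((((G:13/2,N:13/2):1/4,Z:27/4):55/12,J:34/3):3/4,((H:5/2,X:5/2):13/4,S:23/4):19/3):293/84,I:109/7)
total length: 6389/84

(((((G:13/2,N:13/2):1/4,Z:27/4):55/12,J:34/3):3/4,((H:5/2,X:5/2):13/4,S:23/4):19/3):293/84,I:109/7)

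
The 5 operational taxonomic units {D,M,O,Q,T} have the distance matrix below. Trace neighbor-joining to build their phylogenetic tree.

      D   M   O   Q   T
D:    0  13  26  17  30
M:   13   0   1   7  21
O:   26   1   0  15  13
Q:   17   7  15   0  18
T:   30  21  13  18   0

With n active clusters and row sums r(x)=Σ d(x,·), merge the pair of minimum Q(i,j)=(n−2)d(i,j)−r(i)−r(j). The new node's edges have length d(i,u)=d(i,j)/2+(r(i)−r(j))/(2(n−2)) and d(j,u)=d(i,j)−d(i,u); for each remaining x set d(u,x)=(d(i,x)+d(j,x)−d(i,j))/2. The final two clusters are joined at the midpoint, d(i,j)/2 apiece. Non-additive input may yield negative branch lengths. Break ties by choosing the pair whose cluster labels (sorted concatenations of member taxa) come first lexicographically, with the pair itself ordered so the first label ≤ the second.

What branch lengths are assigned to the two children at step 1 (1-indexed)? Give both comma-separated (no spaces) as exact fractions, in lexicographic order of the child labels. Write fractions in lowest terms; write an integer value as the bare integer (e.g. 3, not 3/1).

step 1: merge (O,T) at d=13, Q=-98; branch lengths O→2, T→11; new cluster OT
  updated: d(D,OT)=43/2, d(M,OT)=9/2, d(OT,Q)=10
step 2: merge (D,Q) at d=17, Q=-103/2; branch lengths D→103/8, Q→33/8; new cluster DQ
  updated: d(DQ,M)=3/2, d(DQ,OT)=29/4
step 3: merge (DQ,M) at d=3/2, Q=-53/4; branch lengths DQ→17/8, M→-5/8; new cluster DMQ
  updated: d(DMQ,OT)=41/8
step 4: merge (DMQ,OT) at d=41/8; branch lengths DMQ→41/16, OT→41/16; new cluster DMOQT
final tree: (((D:103/8,Q:33/8):17/8,M:-5/8):41/16,(O:2,T:11):41/16)
total length: 293/8

2,11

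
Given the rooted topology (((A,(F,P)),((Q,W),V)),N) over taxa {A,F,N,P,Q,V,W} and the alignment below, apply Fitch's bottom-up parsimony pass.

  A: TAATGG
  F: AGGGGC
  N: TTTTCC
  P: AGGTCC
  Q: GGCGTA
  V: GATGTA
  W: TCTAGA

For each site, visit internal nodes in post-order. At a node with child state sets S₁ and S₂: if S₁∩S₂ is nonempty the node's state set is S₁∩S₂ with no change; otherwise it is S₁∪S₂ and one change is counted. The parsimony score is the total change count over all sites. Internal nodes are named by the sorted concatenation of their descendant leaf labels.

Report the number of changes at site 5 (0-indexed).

site 0, node FP: F={A} ∩ P={A} → {A} (+0)
site 0, node AFP: A={T} ∪ FP={A} → {A,T} (+1)
site 0, node QW: Q={G} ∪ W={T} → {G,T} (+1)
site 0, node QVW: QW={G,T} ∩ V={G} → {G} (+0)
site 0, node AFPQVW: AFP={A,T} ∪ QVW={G} → {A,G,T} (+1)
site 0, node AFNPQVW: AFPQVW={A,G,T} ∩ N={T} → {T} (+0)
site 1, node FP: F={G} ∩ P={G} → {G} (+0)
site 1, node AFP: A={A} ∪ FP={G} → {A,G} (+1)
site 1, node QW: Q={G} ∪ W={C} → {C,G} (+1)
site 1, node QVW: QW={C,G} ∪ V={A} → {A,C,G} (+1)
site 1, node AFPQVW: AFP={A,G} ∩ QVW={A,C,G} → {A,G} (+0)
site 1, node AFNPQVW: AFPQVW={A,G} ∪ N={T} → {A,G,T} (+1)
site 2, node FP: F={G} ∩ P={G} → {G} (+0)
site 2, node AFP: A={A} ∪ FP={G} → {A,G} (+1)
site 2, node QW: Q={C} ∪ W={T} → {C,T} (+1)
site 2, node QVW: QW={C,T} ∩ V={T} → {T} (+0)
site 2, node AFPQVW: AFP={A,G} ∪ QVW={T} → {A,G,T} (+1)
site 2, node AFNPQVW: AFPQVW={A,G,T} ∩ N={T} → {T} (+0)
site 3, node FP: F={G} ∪ P={T} → {G,T} (+1)
site 3, node AFP: A={T} ∩ FP={G,T} → {T} (+0)
site 3, node QW: Q={G} ∪ W={A} → {A,G} (+1)
site 3, node QVW: QW={A,G} ∩ V={G} → {G} (+0)
site 3, node AFPQVW: AFP={T} ∪ QVW={G} → {G,T} (+1)
site 3, node AFNPQVW: AFPQVW={G,T} ∩ N={T} → {T} (+0)
site 4, node FP: F={G} ∪ P={C} → {C,G} (+1)
site 4, node AFP: A={G} ∩ FP={C,G} → {G} (+0)
site 4, node QW: Q={T} ∪ W={G} → {G,T} (+1)
site 4, node QVW: QW={G,T} ∩ V={T} → {T} (+0)
site 4, node AFPQVW: AFP={G} ∪ QVW={T} → {G,T} (+1)
site 4, node AFNPQVW: AFPQVW={G,T} ∪ N={C} → {C,G,T} (+1)
site 5, node FP: F={C} ∩ P={C} → {C} (+0)
site 5, node AFP: A={G} ∪ FP={C} → {C,G} (+1)
site 5, node QW: Q={A} ∩ W={A} → {A} (+0)
site 5, node QVW: QW={A} ∩ V={A} → {A} (+0)
site 5, node AFPQVW: AFP={C,G} ∪ QVW={A} → {A,C,G} (+1)
site 5, node AFNPQVW: AFPQVW={A,C,G} ∩ N={C} → {C} (+0)
per-site changes: [3, 4, 3, 3, 4, 2]; total = 19

2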